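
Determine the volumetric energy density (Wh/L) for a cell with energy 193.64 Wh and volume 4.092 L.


ED = E / V = 193.64 / 4.092 = 47.32 Wh/L

47.32 Wh/L


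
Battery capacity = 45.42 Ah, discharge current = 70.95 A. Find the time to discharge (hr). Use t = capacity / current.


t = capacity / current = 45.42 / 70.95 = 0.6402 hr

0.6402 hr


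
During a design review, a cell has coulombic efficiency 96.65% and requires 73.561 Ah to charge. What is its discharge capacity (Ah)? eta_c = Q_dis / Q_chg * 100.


Q_dis = eta/100 * Q_chg = 96.65/100 * 73.561 = 71.10 Ah

71.10 Ah


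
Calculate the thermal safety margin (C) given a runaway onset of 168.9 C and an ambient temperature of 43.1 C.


Safety margin = 168.9 C - 43.1 C = 125.8 C

125.8 C


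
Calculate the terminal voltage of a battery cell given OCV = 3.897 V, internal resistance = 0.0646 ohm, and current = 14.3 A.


IR drop = 14.3 * 0.0646 = 0.92378 V
V = 3.897 - 0.92378 = 2.973 V

2.973 V


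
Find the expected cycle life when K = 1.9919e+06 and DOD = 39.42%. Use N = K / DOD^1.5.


DOD^1.5 = 247.5
N = K / DOD^1.5 = 1.9919e+06 / 247.5 = 8048

8048 cycles


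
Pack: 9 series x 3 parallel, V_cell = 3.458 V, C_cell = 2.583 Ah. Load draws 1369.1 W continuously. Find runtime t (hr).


Step 1: E_pack = Ns * V_cell * Np * C_cell = 9 * 3.458 * 3 * 2.583 = 241.16 Wh
Step 2: t = E_pack / P = 241.16 / 1369.1 = 0.1761 hr

0.1761 hr


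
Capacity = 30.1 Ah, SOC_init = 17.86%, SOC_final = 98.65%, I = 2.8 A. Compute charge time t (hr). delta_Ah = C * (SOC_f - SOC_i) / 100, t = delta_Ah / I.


Step 1: dSOC = 98.65% - 17.86% = 80.79%
Step 2: delta_Ah = 30.1 * 80.79 / 100 = 24.318 Ah
Step 3: t = 24.318 / 2.8 = 8.685 hr

8.685 hr


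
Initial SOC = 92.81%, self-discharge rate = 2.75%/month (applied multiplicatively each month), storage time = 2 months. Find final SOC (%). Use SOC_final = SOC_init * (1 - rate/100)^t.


Monthly retention factor = 1 - 2.75/100 = 0.9725
Over 2 months: factor^2 = 0.94576
SOC_final = 92.81 * 0.94576 = 87.78%

87.78%


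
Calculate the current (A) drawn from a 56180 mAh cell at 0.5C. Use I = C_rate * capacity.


Convert: capacity = 56180 mAh = 56.18 Ah
At 0.5C: I = 0.5 * 56.18 Ah = 28.09 A

28.09 A


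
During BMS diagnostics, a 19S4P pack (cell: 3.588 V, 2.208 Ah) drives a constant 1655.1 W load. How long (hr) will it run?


Step 1: E_pack = Ns * V_cell * Np * C_cell = 19 * 3.588 * 4 * 2.208 = 602.1 Wh
Step 2: t = E_pack / P = 602.1 / 1655.1 = 0.3638 hr

0.3638 hr


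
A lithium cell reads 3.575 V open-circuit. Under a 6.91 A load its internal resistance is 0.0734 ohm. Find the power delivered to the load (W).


Step 1: V_terminal = OCV - I*R = 3.575 - 6.91 * 0.0734 = 3.0678 V
Step 2: P_out = V_terminal * I = 3.0678 * 6.91 = 21.20 W

21.20 W


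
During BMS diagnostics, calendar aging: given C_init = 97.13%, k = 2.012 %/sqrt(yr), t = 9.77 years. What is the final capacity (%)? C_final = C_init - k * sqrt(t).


Step 1: sqrt(9.77 yr) = 3.1257
Step 2: drop = 2.012 * 3.1257 = 6.2889
Step 3: C_final = 97.13 - 6.2889 = 90.84%

90.84%


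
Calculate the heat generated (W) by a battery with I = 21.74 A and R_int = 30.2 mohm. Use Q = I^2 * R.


Convert: R = 30.2 mohm = 0.0302 ohm
Q = I^2 * R = 21.74^2 * 0.0302 = 14.27 W

14.27 W


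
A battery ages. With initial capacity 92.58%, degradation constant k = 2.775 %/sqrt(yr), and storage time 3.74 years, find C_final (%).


sqrt(t) = sqrt(3.74) = 1.9339
C_final = 92.58 - 2.775 * 1.9339 = 87.21%

87.21%


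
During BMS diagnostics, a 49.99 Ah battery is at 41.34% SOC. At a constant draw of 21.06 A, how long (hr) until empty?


Step 1: remaining = SOC/100 * C_total = 41.34/100 * 49.99 = 20.666 Ah
Step 2: t = remaining / I = 20.666 / 21.06 = 0.9813 hr

0.9813 hr


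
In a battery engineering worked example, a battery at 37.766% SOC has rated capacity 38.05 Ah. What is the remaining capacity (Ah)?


remaining = SOC / 100 * total = 37.766 / 100 * 38.05 = 14.37 Ah

14.37 Ah


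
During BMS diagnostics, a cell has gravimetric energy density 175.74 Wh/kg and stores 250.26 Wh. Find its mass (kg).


m = E / ED = 250.26 / 175.74 = 1.424 kg

1.424 kg


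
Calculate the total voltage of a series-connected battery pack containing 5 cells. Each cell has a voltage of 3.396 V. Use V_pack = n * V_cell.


Series voltages add: 5 * 3.396 V = 16.98 V

16.98 V


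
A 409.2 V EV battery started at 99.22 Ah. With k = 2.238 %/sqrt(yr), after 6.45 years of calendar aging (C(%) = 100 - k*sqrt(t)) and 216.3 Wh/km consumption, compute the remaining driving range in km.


Step 1: capacity retention = 100 - 2.238 * sqrt(6.45) = 100 - 2.238 * 2.5397 = 94.316%
Step 2: C_now = 99.22 * 94.316/100 = 93.58 Ah
Step 3: E_pack = V * C_now = 409.2 * 93.58 = 38293 Wh
Step 4: range = E_pack / consumption = 38293 / 216.3 = 177.0 km

177.0 km


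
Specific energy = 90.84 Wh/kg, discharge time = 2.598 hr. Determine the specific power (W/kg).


P_specific = E / t = 90.84 / 2.598 = 34.97 W/kg

34.97 W/kg


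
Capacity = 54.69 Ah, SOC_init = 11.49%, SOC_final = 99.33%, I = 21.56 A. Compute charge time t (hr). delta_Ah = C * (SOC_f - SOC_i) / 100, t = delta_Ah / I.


Step 1: dSOC = 99.33% - 11.49% = 87.84%
Step 2: delta_Ah = 54.69 * 87.84 / 100 = 48.04 Ah
Step 3: t = 48.04 / 21.56 = 2.228 hr

2.228 hr


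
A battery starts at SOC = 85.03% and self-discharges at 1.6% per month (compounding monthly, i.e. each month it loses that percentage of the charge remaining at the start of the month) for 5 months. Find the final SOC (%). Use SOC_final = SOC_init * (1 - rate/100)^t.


decay = (1 - 1.6/100)^5 = 0.92252
SOC_final = 85.03 * 0.92252 = 78.44%

78.44%


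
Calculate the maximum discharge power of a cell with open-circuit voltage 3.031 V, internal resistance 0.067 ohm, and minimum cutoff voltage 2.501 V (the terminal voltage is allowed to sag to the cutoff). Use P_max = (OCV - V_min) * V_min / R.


P_max = (OCV - V_min) * V_min / R = (3.031 - 2.501) * 2.501 / 0.067 = 0.53 * 2.501 / 0.067 = 19.78 W

19.78 W


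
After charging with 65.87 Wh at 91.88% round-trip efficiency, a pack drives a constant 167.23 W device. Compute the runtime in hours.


Step 1: E_discharge = eta/100 * E_charge = 91.88/100 * 65.87 = 60.521 Wh
Step 2: t = E_discharge / P = 60.521 / 167.23 = 0.3619 hr

0.3619 hr


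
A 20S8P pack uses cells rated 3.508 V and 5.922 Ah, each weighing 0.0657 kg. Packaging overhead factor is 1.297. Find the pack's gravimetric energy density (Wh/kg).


Step 1: V_pack = 20 * 3.508 = 70.16 V
Step 2: C_pack = 8 * 5.922 = 47.376 Ah
Step 3: E_pack = V_pack * C_pack = 70.16 * 47.376 = 3323.9 Wh
Step 4: m_pack = 20 * 8 * 0.0657 * 1.297 = 13.634 kg
Step 5: ED = E_pack / m_pack = 3323.9 / 13.634 = 243.8 Wh/kg

243.8 Wh/kg


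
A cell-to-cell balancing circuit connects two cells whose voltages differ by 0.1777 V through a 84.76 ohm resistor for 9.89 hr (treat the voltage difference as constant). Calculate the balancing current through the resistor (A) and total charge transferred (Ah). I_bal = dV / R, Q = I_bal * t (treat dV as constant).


First, Ohm's law: I_bal = 0.1777 V / 84.76 ohm = 0.0020965 A
Then Q = I * t = 0.0020965 A * 9.89 hr = 0.02073 Ah

I=0.0020965 A, Q=0.02073 Ah


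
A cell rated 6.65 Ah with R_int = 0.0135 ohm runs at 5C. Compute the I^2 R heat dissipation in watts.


Step 1: I = C_rate * capacity = 5 * 6.65 = 33.25 A
Step 2: Q = I^2 * R = 33.25^2 * 0.0135 = 1105.6 * 0.0135 = 14.93 W

14.93 W


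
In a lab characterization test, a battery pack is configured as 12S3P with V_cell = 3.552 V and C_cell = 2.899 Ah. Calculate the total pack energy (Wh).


E = Ns * Vcell * Np * Ccell = 12 * 3.552 * 3 * 2.899 = 370.7 Wh

370.7 Wh


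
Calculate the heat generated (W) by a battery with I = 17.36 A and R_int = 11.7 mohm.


Convert: R = 11.7 mohm = 0.0117 ohm
Q = I^2 * R = 17.36^2 * 0.0117 = 3.526 W

3.526 W


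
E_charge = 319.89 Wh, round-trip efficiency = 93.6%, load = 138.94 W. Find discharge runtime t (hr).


Step 1: E_discharge = eta/100 * E_charge = 93.6/100 * 319.89 = 299.42 Wh
Step 2: t = E_discharge / P = 299.42 / 138.94 = 2.155 hr

2.155 hr


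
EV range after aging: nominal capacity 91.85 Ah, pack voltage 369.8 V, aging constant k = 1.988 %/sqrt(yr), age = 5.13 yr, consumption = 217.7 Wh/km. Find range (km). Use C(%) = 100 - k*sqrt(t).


Step 1: capacity retention = 100 - 1.988 * sqrt(5.13) = 100 - 1.988 * 2.265 = 95.497%
Step 2: C_now = 91.85 * 95.497/100 = 87.714 Ah
Step 3: E_pack = V * C_now = 369.8 * 87.714 = 32437 Wh
Step 4: range = E_pack / consumption = 32437 / 217.7 = 149.0 km

149.0 km


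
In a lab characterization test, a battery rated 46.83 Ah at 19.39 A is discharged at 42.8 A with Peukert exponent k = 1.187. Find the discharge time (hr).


t_rated = C / I_rated = 46.83 / 19.39 = 2.4152 hr
(I_rated/I)^k = (0.45304)^1.187 = 0.39069
t = t_rated * (I_rated/I)^k = 2.4152 * 0.39069 = 0.9436 hr

0.9436 hr


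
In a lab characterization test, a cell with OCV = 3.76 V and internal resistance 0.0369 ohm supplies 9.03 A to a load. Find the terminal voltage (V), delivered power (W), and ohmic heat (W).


Step 1: V_terminal = OCV - I*R = 3.76 - 9.03 * 0.0369 = 3.4268 V
Step 2: P_out = V_terminal * I = 3.4268 * 9.03 = 30.94 W
Step 3: Q = I^2 * R = 9.03^2 * 0.0369 = 3.009 W

V=3.4268 V, P=30.94 W, Q=3.009 W


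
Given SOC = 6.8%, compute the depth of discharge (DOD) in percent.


DOD = 100 - SOC = 100 - 6.8 = 93.2%

93.2%


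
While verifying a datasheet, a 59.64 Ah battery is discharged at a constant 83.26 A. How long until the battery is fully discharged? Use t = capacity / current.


t = capacity / current = 59.64 / 83.26 = 0.7163 hr

0.7163 hr


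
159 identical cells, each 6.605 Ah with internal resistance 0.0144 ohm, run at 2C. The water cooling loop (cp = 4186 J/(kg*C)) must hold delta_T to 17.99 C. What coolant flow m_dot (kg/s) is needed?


Step 1: I = 2 * 6.605 = 13.21 A
Step 2: Q_cell = I^2 * R = 13.21^2 * 0.0144 = 2.5129 W
Step 3: Q_total = 159 * 2.5129 = 399.55 W
Step 4: m_dot = Q_total / (cp * dT) = 399.55 / (4186 * 17.99) = 0.005306 kg/s

0.005306 kg/s


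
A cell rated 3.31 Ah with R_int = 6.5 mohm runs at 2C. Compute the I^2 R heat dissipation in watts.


Convert: R = 6.5 mohm = 0.0065 ohm
Step 1: I = C_rate * capacity = 2 * 3.31 = 6.62 A
Step 2: Q = I^2 * R = 6.62^2 * 0.0065 = 43.824 * 0.0065 = 0.2849 W

0.2849 W


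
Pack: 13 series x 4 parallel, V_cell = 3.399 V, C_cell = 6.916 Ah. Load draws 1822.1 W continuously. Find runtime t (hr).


Step 1: E_pack = Ns * V_cell * Np * C_cell = 13 * 3.399 * 4 * 6.916 = 1222.4 Wh
Step 2: t = E_pack / P = 1222.4 / 1822.1 = 0.6709 hr

0.6709 hr


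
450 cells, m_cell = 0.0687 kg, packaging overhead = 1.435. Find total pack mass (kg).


Cell mass sum = 450 * 0.0687 = 30.915 kg
With overhead 1.435: m_pack = 30.915 * 1.435 = 44.36 kg

44.36 kg


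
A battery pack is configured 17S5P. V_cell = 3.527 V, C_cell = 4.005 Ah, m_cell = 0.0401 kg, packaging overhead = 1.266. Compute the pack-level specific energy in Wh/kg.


Step 1: V_pack = 17 * 3.527 = 59.959 V
Step 2: C_pack = 5 * 4.005 = 20.025 Ah
Step 3: E_pack = V_pack * C_pack = 59.959 * 20.025 = 1200.7 Wh
Step 4: m_pack = 17 * 5 * 0.0401 * 1.266 = 4.3152 kg
Step 5: ED = E_pack / m_pack = 1200.7 / 4.3152 = 278.2 Wh/kg

278.2 Wh/kg


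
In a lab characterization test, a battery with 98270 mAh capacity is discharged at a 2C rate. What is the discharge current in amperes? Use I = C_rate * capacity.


Convert: capacity = 98270 mAh = 98.27 Ah
I = C_rate * capacity = 2 * 98.27 = 196.54 A

196.54 A


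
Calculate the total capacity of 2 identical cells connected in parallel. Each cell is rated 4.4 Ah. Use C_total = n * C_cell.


Parallel capacities add: 2 * 4.4 Ah = 8.8 Ah

8.8 Ah


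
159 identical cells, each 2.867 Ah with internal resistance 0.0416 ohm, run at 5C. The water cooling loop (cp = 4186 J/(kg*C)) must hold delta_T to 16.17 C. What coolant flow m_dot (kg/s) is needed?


Step 1: I = 5 * 2.867 = 14.335 A
Step 2: Q_cell = I^2 * R = 14.335^2 * 0.0416 = 8.5485 W
Step 3: Q_total = 159 * 8.5485 = 1359.2 W
Step 4: m_dot = Q_total / (cp * dT) = 1359.2 / (4186 * 16.17) = 0.02008 kg/s

0.02008 kg/s


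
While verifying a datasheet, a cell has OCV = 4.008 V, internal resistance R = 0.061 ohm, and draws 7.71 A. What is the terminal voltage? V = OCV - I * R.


IR drop = 7.71 * 0.061 = 0.47031 V
V = 4.008 - 0.47031 = 3.538 V

3.538 V


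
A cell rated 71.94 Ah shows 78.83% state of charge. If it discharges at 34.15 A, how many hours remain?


Step 1: remaining = SOC/100 * C_total = 78.83/100 * 71.94 = 56.71 Ah
Step 2: t = remaining / I = 56.71 / 34.15 = 1.661 hr

1.661 hr


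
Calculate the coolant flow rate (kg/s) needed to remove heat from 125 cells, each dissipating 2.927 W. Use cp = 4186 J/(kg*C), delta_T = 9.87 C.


Q_total = 125 * 2.927 = 365.88 W
m_dot = Q_total / (cp * dT) = 365.88 / (4186 * 9.87) = 0.008856 kg/s

0.008856 kg/s


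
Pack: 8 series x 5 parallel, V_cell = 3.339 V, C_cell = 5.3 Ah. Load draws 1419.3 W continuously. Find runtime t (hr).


Step 1: E_pack = Ns * V_cell * Np * C_cell = 8 * 3.339 * 5 * 5.3 = 707.87 Wh
Step 2: t = E_pack / P = 707.87 / 1419.3 = 0.4987 hr

0.4987 hr


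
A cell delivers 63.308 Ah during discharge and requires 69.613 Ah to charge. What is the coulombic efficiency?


Coulombic efficiency = 63.308/69.613 * 100% = 90.94%

90.94%


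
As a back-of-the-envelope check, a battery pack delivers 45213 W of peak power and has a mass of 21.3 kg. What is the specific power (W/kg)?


Specific power = 45213 W / 21.3 kg = 2123 W/kg

2123 W/kg


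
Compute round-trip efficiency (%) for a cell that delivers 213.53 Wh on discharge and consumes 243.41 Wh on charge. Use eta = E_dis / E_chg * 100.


Round-trip efficiency = 213.53/243.41 * 100% = 87.72%

87.72%


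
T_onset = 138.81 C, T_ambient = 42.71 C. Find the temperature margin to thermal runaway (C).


Safety margin = 138.81 C - 42.71 C = 96.1 C

96.1 C


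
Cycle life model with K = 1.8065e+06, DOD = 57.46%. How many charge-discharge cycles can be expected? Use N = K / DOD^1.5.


Step 1: DOD^1.5 = 57.46^1.5 = 435.56
Step 2: N = 1.8065e+06 / 435.56 = 4148 cycles

4148 cycles


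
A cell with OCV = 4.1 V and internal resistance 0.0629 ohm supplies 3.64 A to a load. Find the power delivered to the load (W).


Step 1: V_terminal = OCV - I*R = 4.1 - 3.64 * 0.0629 = 3.871 V
Step 2: P_out = V_terminal * I = 3.871 * 3.64 = 14.09 W

14.09 W


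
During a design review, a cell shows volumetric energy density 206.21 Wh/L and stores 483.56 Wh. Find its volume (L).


V = E / ED = 483.56 / 206.21 = 2.345 L

2.345 L


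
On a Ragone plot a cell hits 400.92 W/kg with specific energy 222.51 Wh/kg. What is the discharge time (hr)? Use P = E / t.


t = E / P = 222.51 / 400.92 = 0.5550 hr

0.5550 hr


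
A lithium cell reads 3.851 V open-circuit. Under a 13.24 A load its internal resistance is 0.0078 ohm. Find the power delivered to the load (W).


Step 1: V_terminal = OCV - I*R = 3.851 - 13.24 * 0.0078 = 3.7477 V
Step 2: P_out = V_terminal * I = 3.7477 * 13.24 = 49.62 W

49.62 W


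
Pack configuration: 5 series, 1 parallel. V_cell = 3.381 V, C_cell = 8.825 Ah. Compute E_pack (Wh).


V_pack = 5 * 3.381 = 16.905 V
C_pack = 1 * 8.825 = 8.825 Ah
E = V_pack * C_pack = 16.905 * 8.825 = 149.2 Wh

149.2 Wh


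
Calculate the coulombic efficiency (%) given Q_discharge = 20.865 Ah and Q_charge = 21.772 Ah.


eta_c = Q_dis / Q_chg * 100 = 20.865 / 21.772 * 100 = 95.83%

95.83%


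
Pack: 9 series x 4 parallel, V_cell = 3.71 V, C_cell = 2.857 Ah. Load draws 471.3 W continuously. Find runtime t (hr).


Step 1: E_pack = Ns * V_cell * Np * C_cell = 9 * 3.71 * 4 * 2.857 = 381.58 Wh
Step 2: t = E_pack / P = 381.58 / 471.3 = 0.8096 hr

0.8096 hr


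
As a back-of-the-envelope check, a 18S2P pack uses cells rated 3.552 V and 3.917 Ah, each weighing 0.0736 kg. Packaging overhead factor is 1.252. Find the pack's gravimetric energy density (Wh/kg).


Step 1: V_pack = 18 * 3.552 = 63.936 V
Step 2: C_pack = 2 * 3.917 = 7.834 Ah
Step 3: E_pack = V_pack * C_pack = 63.936 * 7.834 = 500.87 Wh
Step 4: m_pack = 18 * 2 * 0.0736 * 1.252 = 3.3173 kg
Step 5: ED = E_pack / m_pack = 500.87 / 3.3173 = 151.0 Wh/kg

151.0 Wh/kg


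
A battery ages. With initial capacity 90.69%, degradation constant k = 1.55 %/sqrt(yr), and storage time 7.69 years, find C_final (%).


sqrt(t) = sqrt(7.69) = 2.7731
C_final = 90.69 - 1.55 * 2.7731 = 86.39%

86.39%


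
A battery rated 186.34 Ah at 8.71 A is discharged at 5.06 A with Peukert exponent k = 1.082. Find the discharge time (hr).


t_rated = C / I_rated = 186.34 / 8.71 = 21.394 hr
(I_rated/I)^k = (1.7213)^1.082 = 1.7997
t = t_rated * (I_rated/I)^k = 21.394 * 1.7997 = 38.50 hr

38.50 hr


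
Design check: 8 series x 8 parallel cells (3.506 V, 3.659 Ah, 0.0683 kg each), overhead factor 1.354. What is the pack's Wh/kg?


Step 1: V_pack = 8 * 3.506 = 28.048 V
Step 2: C_pack = 8 * 3.659 = 29.272 Ah
Step 3: E_pack = V_pack * C_pack = 28.048 * 29.272 = 821.02 Wh
Step 4: m_pack = 8 * 8 * 0.0683 * 1.354 = 5.9186 kg
Step 5: ED = E_pack / m_pack = 821.02 / 5.9186 = 138.7 Wh/kg

138.7 Wh/kg


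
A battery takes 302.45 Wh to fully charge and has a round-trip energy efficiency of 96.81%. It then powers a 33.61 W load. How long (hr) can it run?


Step 1: E_discharge = eta/100 * E_charge = 96.81/100 * 302.45 = 292.8 Wh
Step 2: t = E_discharge / P = 292.8 / 33.61 = 8.712 hr

8.712 hr


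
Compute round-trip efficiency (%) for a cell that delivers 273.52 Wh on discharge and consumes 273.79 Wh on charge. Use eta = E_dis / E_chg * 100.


Round-trip efficiency = 273.52/273.79 * 100% = 99.90%

99.90%


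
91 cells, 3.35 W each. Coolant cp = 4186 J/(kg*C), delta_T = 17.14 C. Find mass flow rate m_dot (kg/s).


Step 1: Total heat Q = 91 * 3.35 W = 304.85 W
Step 2: denom = cp * dT = 4186 * 17.14 = 71748
Step 3: m_dot = 304.85 / 71748 = 0.004249 kg/s

0.004249 kg/s


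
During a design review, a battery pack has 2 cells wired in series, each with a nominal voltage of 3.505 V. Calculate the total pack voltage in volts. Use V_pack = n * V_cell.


With 2 cells in series at 3.505 V each, V_pack = 7.01 V

7.01 V


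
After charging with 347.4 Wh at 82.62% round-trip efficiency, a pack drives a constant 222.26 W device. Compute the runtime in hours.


Step 1: E_discharge = eta/100 * E_charge = 82.62/100 * 347.4 = 287.02 Wh
Step 2: t = E_discharge / P = 287.02 / 222.26 = 1.291 hr

1.291 hr


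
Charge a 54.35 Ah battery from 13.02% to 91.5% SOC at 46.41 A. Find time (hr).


Step 1: dSOC = 91.5% - 13.02% = 78.48%
Step 2: delta_Ah = 54.35 * 78.48 / 100 = 42.654 Ah
Step 3: t = 42.654 / 46.41 = 0.9191 hr

0.9191 hr


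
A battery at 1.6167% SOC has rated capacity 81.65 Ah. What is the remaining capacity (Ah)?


remaining = SOC / 100 * total = 1.6167 / 100 * 81.65 = 1.320 Ah

1.320 Ah


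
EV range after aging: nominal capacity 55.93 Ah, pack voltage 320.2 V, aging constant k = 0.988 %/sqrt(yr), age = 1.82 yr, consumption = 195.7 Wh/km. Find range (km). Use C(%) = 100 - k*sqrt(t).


Step 1: capacity retention = 100 - 0.988 * sqrt(1.82) = 100 - 0.988 * 1.3491 = 98.667%
Step 2: C_now = 55.93 * 98.667/100 = 55.184 Ah
Step 3: E_pack = V * C_now = 320.2 * 55.184 = 17670 Wh
Step 4: range = E_pack / consumption = 17670 / 195.7 = 90.29 km

90.29 km


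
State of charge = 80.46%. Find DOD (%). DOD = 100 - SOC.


Complement of SOC: DOD = 100% - 80.46% = 19.54%

19.54%


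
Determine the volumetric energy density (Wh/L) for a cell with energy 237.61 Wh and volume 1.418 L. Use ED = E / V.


ED = E / V = 237.61 / 1.418 = 167.6 Wh/L

167.6 Wh/L


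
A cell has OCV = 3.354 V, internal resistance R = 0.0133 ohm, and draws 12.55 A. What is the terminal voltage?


V = OCV - I*R = 3.354 - 12.55 * 0.0133 = 3.187 V

3.187 V


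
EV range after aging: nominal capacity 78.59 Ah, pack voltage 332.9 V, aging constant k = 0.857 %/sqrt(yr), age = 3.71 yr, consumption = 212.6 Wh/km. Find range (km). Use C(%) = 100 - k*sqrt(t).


Step 1: capacity retention = 100 - 0.857 * sqrt(3.71) = 100 - 0.857 * 1.9261 = 98.349%
Step 2: C_now = 78.59 * 98.349/100 = 77.292 Ah
Step 3: E_pack = V * C_now = 332.9 * 77.292 = 25731 Wh
Step 4: range = E_pack / consumption = 25731 / 212.6 = 121.0 km

121.0 km


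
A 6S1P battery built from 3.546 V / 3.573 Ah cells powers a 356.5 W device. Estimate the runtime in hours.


Step 1: E_pack = Ns * V_cell * Np * C_cell = 6 * 3.546 * 1 * 3.573 = 76.019 Wh
Step 2: t = E_pack / P = 76.019 / 356.5 = 0.2132 hr

0.2132 hr


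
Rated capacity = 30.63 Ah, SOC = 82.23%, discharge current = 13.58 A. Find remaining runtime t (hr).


Step 1: remaining = SOC/100 * C_total = 82.23/100 * 30.63 = 25.187 Ah
Step 2: t = remaining / I = 25.187 / 13.58 = 1.855 hr

1.855 hr


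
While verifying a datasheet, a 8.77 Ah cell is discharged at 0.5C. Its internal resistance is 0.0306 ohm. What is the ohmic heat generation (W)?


Step 1: I = C_rate * capacity = 0.5 * 8.77 = 4.385 A
Step 2: Q = I^2 * R = 4.385^2 * 0.0306 = 19.228 * 0.0306 = 0.5884 W

0.5884 W


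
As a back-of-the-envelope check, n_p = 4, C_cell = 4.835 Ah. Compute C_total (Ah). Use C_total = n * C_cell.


Parallel capacities add: 4 * 4.835 Ah = 19.34 Ah

19.34 Ah


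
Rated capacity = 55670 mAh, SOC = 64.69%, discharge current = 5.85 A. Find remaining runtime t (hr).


Convert: C_total = 55670 mAh = 55.67 Ah
Step 1: remaining = SOC/100 * C_total = 64.69/100 * 55.67 = 36.013 Ah
Step 2: t = remaining / I = 36.013 / 5.85 = 6.156 hr

6.156 hr


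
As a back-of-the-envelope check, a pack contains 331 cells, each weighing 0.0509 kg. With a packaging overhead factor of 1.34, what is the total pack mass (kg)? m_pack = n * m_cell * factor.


Cell mass sum = 331 * 0.0509 = 16.848 kg
With overhead 1.34: m_pack = 16.848 * 1.34 = 22.58 kg

22.58 kg


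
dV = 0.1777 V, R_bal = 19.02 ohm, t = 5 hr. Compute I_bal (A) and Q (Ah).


First, Ohm's law: I_bal = 0.1777 V / 19.02 ohm = 0.0093428 A
Then Q = I * t = 0.0093428 A * 5 hr = 0.04671 Ah

I=0.0093428 A, Q=0.04671 Ah


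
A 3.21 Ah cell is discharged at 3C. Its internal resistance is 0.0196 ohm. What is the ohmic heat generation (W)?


Step 1: I = C_rate * capacity = 3 * 3.21 = 9.63 A
Step 2: Q = I^2 * R = 9.63^2 * 0.0196 = 92.737 * 0.0196 = 1.818 W

1.818 W


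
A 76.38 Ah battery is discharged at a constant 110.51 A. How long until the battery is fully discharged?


t = capacity / current = 76.38 / 110.51 = 0.6912 hr

0.6912 hr


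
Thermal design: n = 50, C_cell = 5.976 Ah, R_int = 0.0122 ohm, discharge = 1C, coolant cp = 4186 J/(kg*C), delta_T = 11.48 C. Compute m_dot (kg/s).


Step 1: I = 1 * 5.976 = 5.976 A
Step 2: Q_cell = I^2 * R = 5.976^2 * 0.0122 = 0.43569 W
Step 3: Q_total = 50 * 0.43569 = 21.785 W
Step 4: m_dot = Q_total / (cp * dT) = 21.785 / (4186 * 11.48) = 4.533e-04 kg/s

4.533e-04 kg/s


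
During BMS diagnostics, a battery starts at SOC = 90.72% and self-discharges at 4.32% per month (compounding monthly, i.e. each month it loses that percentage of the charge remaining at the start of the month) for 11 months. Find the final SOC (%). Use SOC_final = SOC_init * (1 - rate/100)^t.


decay = (1 - 4.32/100)^11 = 0.61522
SOC_final = 90.72 * 0.61522 = 55.81%

55.81%


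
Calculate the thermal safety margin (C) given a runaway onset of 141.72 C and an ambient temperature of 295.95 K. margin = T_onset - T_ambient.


Convert: T_ambient = 295.95 K = 22.8 C
margin = 141.72 - 22.8 = 118.92 C

118.92 C


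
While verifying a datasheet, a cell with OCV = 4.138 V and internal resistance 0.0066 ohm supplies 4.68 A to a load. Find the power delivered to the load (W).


Step 1: V_terminal = OCV - I*R = 4.138 - 4.68 * 0.0066 = 4.1071 V
Step 2: P_out = V_terminal * I = 4.1071 * 4.68 = 19.22 W

19.22 W


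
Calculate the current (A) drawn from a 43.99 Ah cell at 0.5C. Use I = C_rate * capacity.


At 0.5C: I = 0.5 * 43.99 Ah = 21.995 A

21.995 A


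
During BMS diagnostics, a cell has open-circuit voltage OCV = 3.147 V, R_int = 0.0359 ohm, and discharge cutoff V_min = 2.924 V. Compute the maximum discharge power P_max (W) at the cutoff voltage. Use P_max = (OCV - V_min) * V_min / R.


P_max = (OCV - V_min) * V_min / R = (3.147 - 2.924) * 2.924 / 0.0359 = 0.223 * 2.924 / 0.0359 = 18.16 W

18.16 W


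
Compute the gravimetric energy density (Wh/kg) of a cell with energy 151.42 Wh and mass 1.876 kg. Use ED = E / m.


ED = E / m = 151.42 / 1.876 = 80.71 Wh/kg

80.71 Wh/kg


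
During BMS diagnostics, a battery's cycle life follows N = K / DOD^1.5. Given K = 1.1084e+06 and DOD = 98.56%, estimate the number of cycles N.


Step 1: DOD^1.5 = 98.56^1.5 = 978.48
Step 2: N = 1.1084e+06 / 978.48 = 1133 cycles

1133 cycles


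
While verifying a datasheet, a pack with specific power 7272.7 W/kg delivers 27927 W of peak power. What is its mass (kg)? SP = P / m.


m = P / SP = 27927 / 7272.7 = 3.840 kg

3.840 kg


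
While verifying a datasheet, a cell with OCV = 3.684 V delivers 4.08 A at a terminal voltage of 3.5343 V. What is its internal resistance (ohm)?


R = (OCV - V) / I = (3.684 - 3.5343) / 4.08 = 0.03669 ohm

0.03669 ohm


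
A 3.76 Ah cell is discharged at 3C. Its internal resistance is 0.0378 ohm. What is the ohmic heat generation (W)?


Step 1: I = C_rate * capacity = 3 * 3.76 = 11.28 A
Step 2: Q = I^2 * R = 11.28^2 * 0.0378 = 127.24 * 0.0378 = 4.810 W

4.810 W


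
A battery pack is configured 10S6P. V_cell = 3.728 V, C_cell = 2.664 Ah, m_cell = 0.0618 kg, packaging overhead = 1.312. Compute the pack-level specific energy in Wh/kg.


Step 1: V_pack = 10 * 3.728 = 37.28 V
Step 2: C_pack = 6 * 2.664 = 15.984 Ah
Step 3: E_pack = V_pack * C_pack = 37.28 * 15.984 = 595.88 Wh
Step 4: m_pack = 10 * 6 * 0.0618 * 1.312 = 4.8649 kg
Step 5: ED = E_pack / m_pack = 595.88 / 4.8649 = 122.5 Wh/kg

122.5 Wh/kg


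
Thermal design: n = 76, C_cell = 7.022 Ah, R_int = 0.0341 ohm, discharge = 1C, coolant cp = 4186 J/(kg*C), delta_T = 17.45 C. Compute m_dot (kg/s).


Step 1: I = 1 * 7.022 = 7.022 A
Step 2: Q_cell = I^2 * R = 7.022^2 * 0.0341 = 1.6814 W
Step 3: Q_total = 76 * 1.6814 = 127.79 W
Step 4: m_dot = Q_total / (cp * dT) = 127.79 / (4186 * 17.45) = 0.001749 kg/s

0.001749 kg/s


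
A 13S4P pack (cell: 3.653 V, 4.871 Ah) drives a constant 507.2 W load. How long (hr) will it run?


Step 1: E_pack = Ns * V_cell * Np * C_cell = 13 * 3.653 * 4 * 4.871 = 925.28 Wh
Step 2: t = E_pack / P = 925.28 / 507.2 = 1.824 hr

1.824 hr


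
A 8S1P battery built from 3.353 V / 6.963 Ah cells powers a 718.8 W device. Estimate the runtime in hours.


Step 1: E_pack = Ns * V_cell * Np * C_cell = 8 * 3.353 * 1 * 6.963 = 186.78 Wh
Step 2: t = E_pack / P = 186.78 / 718.8 = 0.2598 hr

0.2598 hr


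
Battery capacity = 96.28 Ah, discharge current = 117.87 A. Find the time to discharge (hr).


Runtime = 96.28 Ah / 117.87 A = 0.8168 hr

0.8168 hr


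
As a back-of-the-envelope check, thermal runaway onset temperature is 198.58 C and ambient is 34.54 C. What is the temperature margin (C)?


Safety margin = 198.58 C - 34.54 C = 164.04 C

164.04 C


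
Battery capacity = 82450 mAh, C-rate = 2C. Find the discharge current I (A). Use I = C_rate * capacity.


Convert: capacity = 82450 mAh = 82.45 Ah
I = C_rate * capacity = 2 * 82.45 = 164.9 A

164.9 A


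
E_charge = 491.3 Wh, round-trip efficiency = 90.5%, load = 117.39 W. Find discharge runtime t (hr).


Step 1: E_discharge = eta/100 * E_charge = 90.5/100 * 491.3 = 444.63 Wh
Step 2: t = E_discharge / P = 444.63 / 117.39 = 3.788 hr

3.788 hr


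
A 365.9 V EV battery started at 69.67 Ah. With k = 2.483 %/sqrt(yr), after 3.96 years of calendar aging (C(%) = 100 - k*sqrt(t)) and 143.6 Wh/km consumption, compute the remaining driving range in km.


Step 1: capacity retention = 100 - 2.483 * sqrt(3.96) = 100 - 2.483 * 1.99 = 95.059%
Step 2: C_now = 69.67 * 95.059/100 = 66.228 Ah
Step 3: E_pack = V * C_now = 365.9 * 66.228 = 24233 Wh
Step 4: range = E_pack / consumption = 24233 / 143.6 = 168.8 km

168.8 km


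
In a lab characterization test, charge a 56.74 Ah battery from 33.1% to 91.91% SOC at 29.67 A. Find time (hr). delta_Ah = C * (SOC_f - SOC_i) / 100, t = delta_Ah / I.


delta_Ah = 56.74 * (91.91 - 33.1) / 100 = 33.369 Ah
t = delta_Ah / I = 33.369 / 29.67 = 1.125 hr

1.125 hr


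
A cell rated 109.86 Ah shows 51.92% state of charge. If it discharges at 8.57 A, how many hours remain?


Step 1: remaining = SOC/100 * C_total = 51.92/100 * 109.86 = 57.039 Ah
Step 2: t = remaining / I = 57.039 / 8.57 = 6.656 hr

6.656 hr


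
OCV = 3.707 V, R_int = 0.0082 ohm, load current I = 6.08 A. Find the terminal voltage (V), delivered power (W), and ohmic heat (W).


Step 1: V_terminal = OCV - I*R = 3.707 - 6.08 * 0.0082 = 3.6571 V
Step 2: P_out = V_terminal * I = 3.6571 * 6.08 = 22.24 W
Step 3: Q = I^2 * R = 6.08^2 * 0.0082 = 0.3031 W

V=3.6571 V, P=22.24 W, Q=0.3031 W


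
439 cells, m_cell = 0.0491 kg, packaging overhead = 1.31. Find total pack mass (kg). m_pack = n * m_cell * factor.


m_pack = n * m_cell * overhead = 439 * 0.0491 * 1.31 = 28.24 kg

28.24 kg


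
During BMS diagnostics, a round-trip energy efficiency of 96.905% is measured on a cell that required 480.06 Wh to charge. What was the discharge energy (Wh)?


E_dis = eta/100 * E_chg = 96.905/100 * 480.06 = 465.2 Wh

465.2 Wh


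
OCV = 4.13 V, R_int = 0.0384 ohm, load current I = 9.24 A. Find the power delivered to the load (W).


Step 1: V_terminal = OCV - I*R = 4.13 - 9.24 * 0.0384 = 3.7752 V
Step 2: P_out = V_terminal * I = 3.7752 * 9.24 = 34.88 W

34.88 W


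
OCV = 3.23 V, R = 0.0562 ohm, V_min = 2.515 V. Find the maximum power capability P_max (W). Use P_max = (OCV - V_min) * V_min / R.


dV = OCV - V_min = 0.715 V (so I_max = dV / R)
P_max = dV * V_min / R = 0.715 * 2.515 / 0.0562 = 32.00 W

32.00 W


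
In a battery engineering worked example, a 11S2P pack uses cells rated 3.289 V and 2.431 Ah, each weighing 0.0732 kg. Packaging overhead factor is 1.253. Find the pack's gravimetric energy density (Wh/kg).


Step 1: V_pack = 11 * 3.289 = 36.179 V
Step 2: C_pack = 2 * 2.431 = 4.862 Ah
Step 3: E_pack = V_pack * C_pack = 36.179 * 4.862 = 175.9 Wh
Step 4: m_pack = 11 * 2 * 0.0732 * 1.253 = 2.0178 kg
Step 5: ED = E_pack / m_pack = 175.9 / 2.0178 = 87.17 Wh/kg

87.17 Wh/kg


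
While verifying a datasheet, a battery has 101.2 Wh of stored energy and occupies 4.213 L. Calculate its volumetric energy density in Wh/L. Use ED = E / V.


ED = E / V = 101.2 / 4.213 = 24.02 Wh/L

24.02 Wh/L


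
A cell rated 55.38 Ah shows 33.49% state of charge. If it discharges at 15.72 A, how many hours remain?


Step 1: remaining = SOC/100 * C_total = 33.49/100 * 55.38 = 18.547 Ah
Step 2: t = remaining / I = 18.547 / 15.72 = 1.180 hr

1.180 hr


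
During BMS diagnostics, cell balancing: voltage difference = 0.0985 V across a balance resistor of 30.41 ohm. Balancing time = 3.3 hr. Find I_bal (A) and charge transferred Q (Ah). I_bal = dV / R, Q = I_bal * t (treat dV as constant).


First, Ohm's law: I_bal = 0.0985 V / 30.41 ohm = 0.0032391 A
Then Q = I * t = 0.0032391 A * 3.3 hr = 0.01069 Ah

I=0.0032391 A, Q=0.01069 Ah


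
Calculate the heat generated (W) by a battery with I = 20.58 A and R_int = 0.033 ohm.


Q = I^2 * R = 20.58^2 * 0.033 = 13.98 W

13.98 W


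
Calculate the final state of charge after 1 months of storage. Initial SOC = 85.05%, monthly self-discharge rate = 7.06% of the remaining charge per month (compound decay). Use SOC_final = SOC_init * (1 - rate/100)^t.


decay = (1 - 7.06/100)^1 = 0.9294
SOC_final = 85.05 * 0.9294 = 79.05%

79.05%


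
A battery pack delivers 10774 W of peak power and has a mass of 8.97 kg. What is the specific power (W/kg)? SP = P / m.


Specific power = 10774 W / 8.97 kg = 1201 W/kg

1201 W/kg


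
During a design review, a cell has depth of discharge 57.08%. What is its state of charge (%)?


SOC = 100 - DOD = 100 - 57.08 = 42.92%

42.92%


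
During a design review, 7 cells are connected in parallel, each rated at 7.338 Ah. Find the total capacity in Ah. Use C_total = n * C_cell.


Parallel capacities add: 7 * 7.338 Ah = 51.366 Ah

51.366 Ah


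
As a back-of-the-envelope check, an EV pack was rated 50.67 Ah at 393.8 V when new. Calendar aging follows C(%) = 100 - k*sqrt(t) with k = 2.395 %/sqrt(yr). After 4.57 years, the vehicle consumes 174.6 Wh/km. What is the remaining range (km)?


Step 1: capacity retention = 100 - 2.395 * sqrt(4.57) = 100 - 2.395 * 2.1378 = 94.88%
Step 2: C_now = 50.67 * 94.88/100 = 48.076 Ah
Step 3: E_pack = V * C_now = 393.8 * 48.076 = 18932 Wh
Step 4: range = E_pack / consumption = 18932 / 174.6 = 108.4 km

108.4 km


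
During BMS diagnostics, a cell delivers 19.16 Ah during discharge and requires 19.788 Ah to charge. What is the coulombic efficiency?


eta_c = Q_dis / Q_chg * 100 = 19.16 / 19.788 * 100 = 96.83%

96.83%


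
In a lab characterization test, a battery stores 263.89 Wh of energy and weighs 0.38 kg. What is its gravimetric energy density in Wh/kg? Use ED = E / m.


ED = E / m = 263.89 / 0.38 = 694.4 Wh/kg

694.4 Wh/kg


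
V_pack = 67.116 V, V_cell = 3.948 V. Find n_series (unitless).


n = V_pack / V_cell = 67.116 / 3.948 = 17

17


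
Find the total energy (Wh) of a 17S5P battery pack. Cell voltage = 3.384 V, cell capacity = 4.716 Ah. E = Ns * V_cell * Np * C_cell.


V_pack = 17 * 3.384 = 57.528 V
C_pack = 5 * 4.716 = 23.58 Ah
E = V_pack * C_pack = 57.528 * 23.58 = 1357 Wh

1357 Wh


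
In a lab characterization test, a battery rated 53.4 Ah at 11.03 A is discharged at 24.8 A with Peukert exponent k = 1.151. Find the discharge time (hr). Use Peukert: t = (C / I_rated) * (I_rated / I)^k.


t_rated = C / I_rated = 53.4 / 11.03 = 4.8413 hr
(I_rated/I)^k = (0.44476)^1.151 = 0.39354
t = t_rated * (I_rated/I)^k = 4.8413 * 0.39354 = 1.905 hr

1.905 hr


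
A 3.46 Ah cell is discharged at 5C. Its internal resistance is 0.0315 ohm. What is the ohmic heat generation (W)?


Step 1: I = C_rate * capacity = 5 * 3.46 = 17.3 A
Step 2: Q = I^2 * R = 17.3^2 * 0.0315 = 299.29 * 0.0315 = 9.428 W

9.428 W


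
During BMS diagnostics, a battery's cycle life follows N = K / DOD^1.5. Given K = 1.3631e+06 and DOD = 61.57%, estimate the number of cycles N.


DOD^1.5 = 483.12
N = K / DOD^1.5 = 1.3631e+06 / 483.12 = 2821

2821 cycles


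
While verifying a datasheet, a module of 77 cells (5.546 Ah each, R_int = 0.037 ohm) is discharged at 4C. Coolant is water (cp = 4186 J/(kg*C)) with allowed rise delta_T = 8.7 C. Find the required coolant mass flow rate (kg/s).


Step 1: I = 4 * 5.546 = 22.184 A
Step 2: Q_cell = I^2 * R = 22.184^2 * 0.037 = 18.209 W
Step 3: Q_total = 77 * 18.209 = 1402.1 W
Step 4: m_dot = Q_total / (cp * dT) = 1402.1 / (4186 * 8.7) = 0.03850 kg/s

0.03850 kg/s


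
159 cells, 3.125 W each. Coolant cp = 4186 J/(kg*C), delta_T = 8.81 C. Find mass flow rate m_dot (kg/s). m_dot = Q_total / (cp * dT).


Step 1: Total heat Q = 159 * 3.125 W = 496.88 W
Step 2: denom = cp * dT = 4186 * 8.81 = 36879
Step 3: m_dot = 496.88 / 36879 = 0.01347 kg/s

0.01347 kg/s


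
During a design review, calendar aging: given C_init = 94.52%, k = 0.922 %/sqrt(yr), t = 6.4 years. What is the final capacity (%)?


sqrt(t) = sqrt(6.4) = 2.5298
C_final = 94.52 - 0.922 * 2.5298 = 92.19%

92.19%


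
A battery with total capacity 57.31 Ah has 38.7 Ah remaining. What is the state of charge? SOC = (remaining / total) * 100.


SOC% = 38.7 / 57.31 * 100 = 67.53%

67.53%


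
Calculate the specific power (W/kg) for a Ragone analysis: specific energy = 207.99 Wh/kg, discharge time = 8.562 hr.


Specific power = 207.99 Wh/kg / 8.562 hr = 24.29 W/kg

24.29 W/kg


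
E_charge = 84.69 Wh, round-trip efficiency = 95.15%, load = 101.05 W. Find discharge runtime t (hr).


Step 1: E_discharge = eta/100 * E_charge = 95.15/100 * 84.69 = 80.583 Wh
Step 2: t = E_discharge / P = 80.583 / 101.05 = 0.7975 hr

0.7975 hr


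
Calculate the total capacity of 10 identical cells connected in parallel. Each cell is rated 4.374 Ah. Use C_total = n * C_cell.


Parallel capacities add: 10 * 4.374 Ah = 43.74 Ah

43.74 Ah


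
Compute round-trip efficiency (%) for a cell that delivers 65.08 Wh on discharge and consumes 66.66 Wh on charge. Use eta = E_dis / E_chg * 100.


eta_e = E_dis / E_chg * 100 = 65.08 / 66.66 * 100 = 97.63%

97.63%


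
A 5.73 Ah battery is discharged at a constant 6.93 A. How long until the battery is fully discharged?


Runtime = 5.73 Ah / 6.93 A = 0.8268 hr

0.8268 hr


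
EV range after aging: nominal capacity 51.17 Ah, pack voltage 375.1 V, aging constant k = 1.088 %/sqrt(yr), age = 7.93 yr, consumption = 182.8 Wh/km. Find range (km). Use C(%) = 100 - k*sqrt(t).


Step 1: capacity retention = 100 - 1.088 * sqrt(7.93) = 100 - 1.088 * 2.816 = 96.936%
Step 2: C_now = 51.17 * 96.936/100 = 49.602 Ah
Step 3: E_pack = V * C_now = 375.1 * 49.602 = 18606 Wh
Step 4: range = E_pack / consumption = 18606 / 182.8 = 101.8 km

101.8 km


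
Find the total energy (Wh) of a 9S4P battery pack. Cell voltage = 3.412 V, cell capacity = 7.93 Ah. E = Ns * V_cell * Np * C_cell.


E = Ns * Vcell * Np * Ccell = 9 * 3.412 * 4 * 7.93 = 974.1 Wh

974.1 Wh


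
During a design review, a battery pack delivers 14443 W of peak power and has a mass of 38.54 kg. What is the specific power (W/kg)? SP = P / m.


SP = P / m = 14443 / 38.54 = 374.8 W/kg

374.8 W/kg


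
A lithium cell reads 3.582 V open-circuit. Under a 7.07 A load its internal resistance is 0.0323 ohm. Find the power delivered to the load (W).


Step 1: V_terminal = OCV - I*R = 3.582 - 7.07 * 0.0323 = 3.3536 V
Step 2: P_out = V_terminal * I = 3.3536 * 7.07 = 23.71 W

23.71 W


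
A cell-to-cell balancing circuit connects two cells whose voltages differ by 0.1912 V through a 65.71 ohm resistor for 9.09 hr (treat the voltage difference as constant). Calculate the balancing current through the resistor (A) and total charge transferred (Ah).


First, Ohm's law: I_bal = 0.1912 V / 65.71 ohm = 0.0029098 A
Then Q = I * t = 0.0029098 A * 9.09 hr = 0.02645 Ah

I=0.0029098 A, Q=0.02645 Ah


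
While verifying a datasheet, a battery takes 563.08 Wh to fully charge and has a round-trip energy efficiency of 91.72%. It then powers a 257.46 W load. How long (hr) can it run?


Step 1: E_discharge = eta/100 * E_charge = 91.72/100 * 563.08 = 516.46 Wh
Step 2: t = E_discharge / P = 516.46 / 257.46 = 2.006 hr

2.006 hr


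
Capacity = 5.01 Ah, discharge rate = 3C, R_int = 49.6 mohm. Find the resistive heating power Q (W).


Convert: R = 49.6 mohm = 0.0496 ohm
Step 1: I = C_rate * capacity = 3 * 5.01 = 15.03 A
Step 2: Q = I^2 * R = 15.03^2 * 0.0496 = 225.9 * 0.0496 = 11.20 W

11.20 W


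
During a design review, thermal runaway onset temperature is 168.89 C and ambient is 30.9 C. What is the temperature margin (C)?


margin = T_onset - T_ambient = 168.89 - 30.9 = 137.99 C

137.99 C


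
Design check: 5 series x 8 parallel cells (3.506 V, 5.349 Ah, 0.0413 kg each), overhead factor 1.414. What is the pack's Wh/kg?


Step 1: V_pack = 5 * 3.506 = 17.53 V
Step 2: C_pack = 8 * 5.349 = 42.792 Ah
Step 3: E_pack = V_pack * C_pack = 17.53 * 42.792 = 750.14 Wh
Step 4: m_pack = 5 * 8 * 0.0413 * 1.414 = 2.3359 kg
Step 5: ED = E_pack / m_pack = 750.14 / 2.3359 = 321.1 Wh/kg

321.1 Wh/kg


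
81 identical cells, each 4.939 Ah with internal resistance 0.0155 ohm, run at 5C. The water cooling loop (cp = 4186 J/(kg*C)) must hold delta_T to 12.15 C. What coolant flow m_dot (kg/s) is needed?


Step 1: I = 5 * 4.939 = 24.695 A
Step 2: Q_cell = I^2 * R = 24.695^2 * 0.0155 = 9.4526 W
Step 3: Q_total = 81 * 9.4526 = 765.66 W
Step 4: m_dot = Q_total / (cp * dT) = 765.66 / (4186 * 12.15) = 0.01505 kg/s

0.01505 kg/s
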